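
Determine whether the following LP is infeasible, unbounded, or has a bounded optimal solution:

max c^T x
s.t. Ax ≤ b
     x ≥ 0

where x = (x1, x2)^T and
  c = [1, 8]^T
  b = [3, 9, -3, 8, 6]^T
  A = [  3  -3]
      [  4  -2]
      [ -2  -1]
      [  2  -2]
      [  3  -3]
Feasible point: (1, 1) satisfies every constraint, so the LP is feasible.
Direction d = (0, 1): for each constraint row a, a·d ≤ 0 —
  (3)(0) + (-3)(1) = -3 ≤ 0
  (4)(0) + (-2)(1) = -2 ≤ 0
  (-2)(0) + (-1)(1) = -1 ≤ 0
  (2)(0) + (-2)(1) = -2 ≤ 0
  (3)(0) + (-3)(1) = -3 ≤ 0
and d ≥ 0, so (1, 1) + t·d stays feasible for every t ≥ 0. Along this ray z = x1 + 8x2 changes by 8 per unit t, so z → +∞.

The LP is unbounded; z can be made arbitrarily large.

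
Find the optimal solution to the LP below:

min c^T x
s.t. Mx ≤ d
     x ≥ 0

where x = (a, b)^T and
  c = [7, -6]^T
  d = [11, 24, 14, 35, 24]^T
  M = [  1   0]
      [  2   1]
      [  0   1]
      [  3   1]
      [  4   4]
Each vertex is the intersection of two constraint boundaries that also satisfies all remaining constraints:
  a = 0 and b = 0 → (0, 0)
  4a + 4b = 24 and b = 0 → (6, 0)
  4a + 4b = 24 and a = 0 → (0, 6)

Evaluating z = 7a - 6b at each vertex:
  (0, 0): z = 0
  (6, 0): z = 42
  (0, 6): z = -36

The minimum is at (0, 6) with z = -36.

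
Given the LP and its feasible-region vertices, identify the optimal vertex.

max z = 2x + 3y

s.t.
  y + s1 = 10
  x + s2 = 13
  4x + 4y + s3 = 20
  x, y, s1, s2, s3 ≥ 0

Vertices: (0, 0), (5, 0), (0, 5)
(0, 5) with z = 15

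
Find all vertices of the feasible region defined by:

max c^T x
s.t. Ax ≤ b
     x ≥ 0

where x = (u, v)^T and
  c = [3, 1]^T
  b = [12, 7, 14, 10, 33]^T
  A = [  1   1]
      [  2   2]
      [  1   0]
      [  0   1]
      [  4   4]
Each vertex is the intersection of two constraint boundaries that also satisfies all remaining constraints:
  u = 0 and v = 0 → (0, 0)
  2u + 2v = 7 and v = 0 → (3.5, 0)
  2u + 2v = 7 and u = 0 → (0, 3.5)

Vertices: (0, 0), (3.5, 0), (0, 3.5)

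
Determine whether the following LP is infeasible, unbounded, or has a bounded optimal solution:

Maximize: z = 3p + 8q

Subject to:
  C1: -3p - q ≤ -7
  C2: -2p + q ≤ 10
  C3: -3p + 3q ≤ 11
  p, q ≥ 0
Feasible point: (2, 1) satisfies every constraint, so the LP is feasible.
Direction d = (1, 0): for each constraint row a, a·d ≤ 0 —
  (-3)(1) + (-1)(0) = -3 ≤ 0
  (-2)(1) + (1)(0) = -2 ≤ 0
  (-3)(1) + (3)(0) = -3 ≤ 0
and d ≥ 0, so (2, 1) + t·d stays feasible for every t ≥ 0. Along this ray z = 3p + 8q changes by 3 per unit t, so z → +∞.

Unbounded — the objective can increase without bound over the feasible region.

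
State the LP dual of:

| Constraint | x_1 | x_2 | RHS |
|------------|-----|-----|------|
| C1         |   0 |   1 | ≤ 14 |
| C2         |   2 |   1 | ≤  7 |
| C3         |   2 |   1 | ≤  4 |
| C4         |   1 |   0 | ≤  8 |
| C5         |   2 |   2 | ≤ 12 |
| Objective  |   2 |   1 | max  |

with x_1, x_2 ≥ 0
Minimize: z = 14y1 + 7y2 + 4y3 + 8y4 + 12y5

Subject to:
  C1: -2y2 - 2y3 - y4 - 2y5 ≤ -2
  C2: -y1 - y2 - y3 - 2y5 ≤ -1
  y1, y2, y3, y4, y5 ≥ 0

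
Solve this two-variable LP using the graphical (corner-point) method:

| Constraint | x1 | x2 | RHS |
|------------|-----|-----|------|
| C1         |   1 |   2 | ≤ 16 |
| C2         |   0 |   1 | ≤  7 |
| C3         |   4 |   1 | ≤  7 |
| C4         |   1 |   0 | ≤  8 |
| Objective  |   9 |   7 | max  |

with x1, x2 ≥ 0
x1 = 0, x2 = 7, z = 49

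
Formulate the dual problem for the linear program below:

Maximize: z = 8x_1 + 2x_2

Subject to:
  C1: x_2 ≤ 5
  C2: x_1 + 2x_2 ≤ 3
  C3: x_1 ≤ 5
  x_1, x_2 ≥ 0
Minimize: z = 5y1 + 3y2 + 5y3

Subject to:
  C1: -y2 - y3 ≤ -8
  C2: -y1 - 2y2 ≤ -2
  y1, y2, y3 ≥ 0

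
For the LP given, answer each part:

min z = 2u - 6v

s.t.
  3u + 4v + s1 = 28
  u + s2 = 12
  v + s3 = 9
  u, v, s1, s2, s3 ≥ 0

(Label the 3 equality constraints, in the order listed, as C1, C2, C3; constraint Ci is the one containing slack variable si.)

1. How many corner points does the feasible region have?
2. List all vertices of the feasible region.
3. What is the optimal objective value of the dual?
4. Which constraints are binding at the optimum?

1. 3
2. (0, 0), (9.333, 0), (0, 7)
3. -42 (by strong duality, equal to the primal optimum)
4. C1, u ≥ 0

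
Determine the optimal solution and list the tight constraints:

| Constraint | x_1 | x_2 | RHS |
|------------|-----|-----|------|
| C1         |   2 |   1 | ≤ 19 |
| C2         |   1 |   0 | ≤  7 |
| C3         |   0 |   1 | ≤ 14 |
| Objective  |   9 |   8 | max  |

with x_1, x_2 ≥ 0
Optimal: x_1 = 2.5, x_2 = 14
Binding: C1, C3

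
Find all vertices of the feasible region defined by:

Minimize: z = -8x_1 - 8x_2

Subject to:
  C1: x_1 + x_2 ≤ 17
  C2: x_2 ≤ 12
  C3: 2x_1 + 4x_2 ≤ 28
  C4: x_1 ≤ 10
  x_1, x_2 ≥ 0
Each vertex is the intersection of two constraint boundaries that also satisfies all remaining constraints:
  x_1 = 0 and x_2 = 0 → (0, 0)
  x_1 = 10 and x_2 = 0 → (10, 0)
  2x_1 + 4x_2 = 28 and x_1 = 10 → (10, 2)
  2x_1 + 4x_2 = 28 and x_1 = 0 → (0, 7)

Vertices: (0, 0), (10, 0), (10, 2), (0, 7)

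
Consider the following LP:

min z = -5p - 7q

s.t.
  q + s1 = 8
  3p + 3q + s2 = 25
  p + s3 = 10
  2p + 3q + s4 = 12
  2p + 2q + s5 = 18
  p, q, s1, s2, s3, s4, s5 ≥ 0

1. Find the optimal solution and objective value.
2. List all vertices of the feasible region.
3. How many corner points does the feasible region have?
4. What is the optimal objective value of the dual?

1. p = 6, q = 0, z = -30
2. (0, 0), (6, 0), (0, 4)
3. 3
4. -30 (by strong duality, equal to the primal optimum)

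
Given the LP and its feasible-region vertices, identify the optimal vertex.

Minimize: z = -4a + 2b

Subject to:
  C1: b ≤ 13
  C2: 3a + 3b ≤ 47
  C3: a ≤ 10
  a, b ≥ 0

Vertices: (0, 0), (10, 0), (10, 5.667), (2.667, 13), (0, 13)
(10, 0) with z = -40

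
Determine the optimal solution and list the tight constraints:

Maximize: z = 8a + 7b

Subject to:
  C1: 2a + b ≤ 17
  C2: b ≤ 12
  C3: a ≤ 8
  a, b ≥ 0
Optimal: a = 2.5, b = 12
Slack at optimum:
  C1: slack = 0 (binding)
  C2: slack = 0 (binding)
  C3: slack = 5.5
  a ≥ 0: a = 2.5
  b ≥ 0: b = 12
Binding constraints: C1, C2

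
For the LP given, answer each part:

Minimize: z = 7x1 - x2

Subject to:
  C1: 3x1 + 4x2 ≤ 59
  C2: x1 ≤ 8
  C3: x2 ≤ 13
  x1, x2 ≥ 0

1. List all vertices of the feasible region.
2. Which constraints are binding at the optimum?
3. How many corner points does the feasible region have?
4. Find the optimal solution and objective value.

1. (0, 0), (8, 0), (8, 8.75), (2.333, 13), (0, 13)
2. C3, x1 ≥ 0
3. 5
4. x1 = 0, x2 = 13, z = -13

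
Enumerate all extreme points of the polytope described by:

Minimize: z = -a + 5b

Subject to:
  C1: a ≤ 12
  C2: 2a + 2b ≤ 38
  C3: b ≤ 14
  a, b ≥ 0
Each vertex is the intersection of two constraint boundaries that also satisfies all remaining constraints:
  a = 0 and b = 0 → (0, 0)
  a = 12 and b = 0 → (12, 0)
  a = 12 and 2a + 2b = 38 → (12, 7)
  2a + 2b = 38 and b = 14 → (5, 14)
  b = 14 and a = 0 → (0, 14)

Vertices: (0, 0), (12, 0), (12, 7), (5, 14), (0, 14)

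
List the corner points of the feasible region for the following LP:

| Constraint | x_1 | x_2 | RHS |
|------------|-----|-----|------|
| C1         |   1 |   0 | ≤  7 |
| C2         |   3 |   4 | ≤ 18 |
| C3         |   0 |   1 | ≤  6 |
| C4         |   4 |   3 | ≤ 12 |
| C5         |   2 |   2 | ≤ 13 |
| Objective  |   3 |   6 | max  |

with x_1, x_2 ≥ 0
Each vertex is the intersection of two constraint boundaries that also satisfies all remaining constraints:
  x_1 = 0 and x_2 = 0 → (0, 0)
  4x_1 + 3x_2 = 12 and x_2 = 0 → (3, 0)
  4x_1 + 3x_2 = 12 and x_1 = 0 → (0, 4)

Vertices: (0, 0), (3, 0), (0, 4)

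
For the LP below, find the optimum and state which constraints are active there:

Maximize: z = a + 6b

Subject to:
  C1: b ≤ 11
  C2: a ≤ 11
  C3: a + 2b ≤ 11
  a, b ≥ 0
Optimal: a = 0, b = 5.5
Slack at optimum:
  C1: slack = 5.5
  C2: slack = 11
  C3: slack = 0 (binding)
  a ≥ 0: a = 0 (binding)
  b ≥ 0: b = 5.5
Binding constraints: C3, a ≥ 0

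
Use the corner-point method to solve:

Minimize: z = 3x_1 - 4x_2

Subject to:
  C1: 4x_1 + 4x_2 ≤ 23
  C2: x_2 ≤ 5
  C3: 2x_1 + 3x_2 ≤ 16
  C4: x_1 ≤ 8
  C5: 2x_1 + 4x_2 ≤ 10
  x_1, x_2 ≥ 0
x_1 = 0, x_2 = 2.5, z = -10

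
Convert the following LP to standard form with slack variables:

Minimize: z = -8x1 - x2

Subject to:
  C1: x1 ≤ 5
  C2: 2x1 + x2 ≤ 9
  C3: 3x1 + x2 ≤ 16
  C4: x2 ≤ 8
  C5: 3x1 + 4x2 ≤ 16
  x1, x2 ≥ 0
min z = -8x1 - x2

s.t.
  x1 + s1 = 5
  2x1 + x2 + s2 = 9
  3x1 + x2 + s3 = 16
  x2 + s4 = 8
  3x1 + 4x2 + s5 = 16
  x1, x2, s1, s2, s3, s4, s5 ≥ 0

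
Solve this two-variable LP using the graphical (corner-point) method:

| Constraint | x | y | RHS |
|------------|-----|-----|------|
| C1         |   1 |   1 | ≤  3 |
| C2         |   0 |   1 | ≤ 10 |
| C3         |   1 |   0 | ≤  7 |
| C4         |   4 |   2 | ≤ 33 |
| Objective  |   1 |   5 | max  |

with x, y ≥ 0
Each vertex is the intersection of two constraint boundaries that also satisfies all remaining constraints:
  x = 0 and y = 0 → (0, 0)
  x + y = 3 and y = 0 → (3, 0)
  x + y = 3 and x = 0 → (0, 3)

Evaluating z = x + 5y at each vertex:
  (0, 0): z = 0
  (3, 0): z = 3
  (0, 3): z = 15

The maximum is at (0, 3) with z = 15.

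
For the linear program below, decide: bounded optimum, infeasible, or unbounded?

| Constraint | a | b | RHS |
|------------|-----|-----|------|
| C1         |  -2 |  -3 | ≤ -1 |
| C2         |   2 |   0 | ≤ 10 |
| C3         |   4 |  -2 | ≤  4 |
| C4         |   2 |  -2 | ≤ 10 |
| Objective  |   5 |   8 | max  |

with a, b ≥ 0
Feasible point: (0, 1) satisfies every constraint, so the LP is feasible.
Direction d = (0, 1): for each constraint row a, a·d ≤ 0 —
  (-2)(0) + (-3)(1) = -3 ≤ 0
  (2)(0) + (0)(1) = 0 ≤ 0
  (4)(0) + (-2)(1) = -2 ≤ 0
  (2)(0) + (-2)(1) = -2 ≤ 0
and d ≥ 0, so (0, 1) + t·d stays feasible for every t ≥ 0. Along this ray z = 5a + 8b changes by 8 per unit t, so z → +∞.

The LP is unbounded; z can be made arbitrarily large.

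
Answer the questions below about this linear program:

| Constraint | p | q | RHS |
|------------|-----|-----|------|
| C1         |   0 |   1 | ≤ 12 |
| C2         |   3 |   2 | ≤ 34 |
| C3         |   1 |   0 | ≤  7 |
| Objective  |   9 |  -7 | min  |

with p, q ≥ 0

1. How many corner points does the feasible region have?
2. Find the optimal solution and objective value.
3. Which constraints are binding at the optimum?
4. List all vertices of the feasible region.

1. 5
2. p = 0, q = 12, z = -84
3. C1, p ≥ 0
4. (0, 0), (7, 0), (7, 6.5), (3.333, 12), (0, 12)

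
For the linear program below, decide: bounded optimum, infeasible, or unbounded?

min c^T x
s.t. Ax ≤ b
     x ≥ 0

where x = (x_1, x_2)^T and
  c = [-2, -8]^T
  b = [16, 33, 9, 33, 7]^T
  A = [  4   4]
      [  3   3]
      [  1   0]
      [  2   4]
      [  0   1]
The point (0, 4) satisfies every constraint, so the LP is feasible; the constraints give x_1 ≤ 9 and x_2 ≤ 7, which with x_1, x_2 ≥ 0 keep the feasible region inside a bounded box. A feasible, bounded LP attains a finite optimum at a vertex.

Evaluating z = -2x_1 - 8x_2 at each vertex:
  (0, 0): z = 0
  (4, 0): z = -8
  (0, 4): z = -32

Feasible with finite optimum z* = -32 at (0, 4).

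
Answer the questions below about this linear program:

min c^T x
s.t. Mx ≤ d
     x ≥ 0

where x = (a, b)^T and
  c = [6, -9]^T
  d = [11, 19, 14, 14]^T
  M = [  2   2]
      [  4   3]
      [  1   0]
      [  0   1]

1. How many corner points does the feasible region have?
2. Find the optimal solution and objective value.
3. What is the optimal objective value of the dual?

1. 4
2. a = 0, b = 5.5, z = -49.5
3. -49.5 (by strong duality, equal to the primal optimum)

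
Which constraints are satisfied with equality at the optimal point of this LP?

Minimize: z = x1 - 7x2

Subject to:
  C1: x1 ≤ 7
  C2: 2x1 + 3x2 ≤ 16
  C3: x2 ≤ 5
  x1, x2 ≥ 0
Optimal: x1 = 0, x2 = 5
Slack at optimum:
  C1: slack = 7
  C2: slack = 1
  C3: slack = 0 (binding)
  x1 ≥ 0: x1 = 0 (binding)
  x2 ≥ 0: x2 = 5
Binding constraints: C3, x1 ≥ 0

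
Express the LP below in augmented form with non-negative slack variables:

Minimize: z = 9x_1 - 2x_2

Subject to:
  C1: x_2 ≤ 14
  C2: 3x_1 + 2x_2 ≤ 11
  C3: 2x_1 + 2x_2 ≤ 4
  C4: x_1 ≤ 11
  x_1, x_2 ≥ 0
min z = 9x_1 - 2x_2

s.t.
  x_2 + s1 = 14
  3x_1 + 2x_2 + s2 = 11
  2x_1 + 2x_2 + s3 = 4
  x_1 + s4 = 11
  x_1, x_2, s1, s2, s3, s4 ≥ 0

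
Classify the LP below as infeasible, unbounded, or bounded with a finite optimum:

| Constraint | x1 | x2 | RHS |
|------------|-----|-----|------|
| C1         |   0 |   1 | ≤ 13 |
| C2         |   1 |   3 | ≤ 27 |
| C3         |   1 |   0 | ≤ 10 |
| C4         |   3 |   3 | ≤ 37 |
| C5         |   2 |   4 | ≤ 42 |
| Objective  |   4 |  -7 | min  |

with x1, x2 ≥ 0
The point (0, 9) satisfies every constraint, so the LP is feasible; the constraints give x1 ≤ 10 and x2 ≤ 13, which with x1, x2 ≥ 0 keep the feasible region inside a bounded box. A feasible, bounded LP attains a finite optimum at a vertex.

Bounded optimum: z* = -63 at (0, 9).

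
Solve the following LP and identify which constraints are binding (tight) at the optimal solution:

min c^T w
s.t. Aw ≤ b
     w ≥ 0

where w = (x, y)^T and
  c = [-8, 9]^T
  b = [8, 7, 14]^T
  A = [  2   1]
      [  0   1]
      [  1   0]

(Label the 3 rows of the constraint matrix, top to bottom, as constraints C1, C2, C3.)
Optimal: x = 4, y = 0
Binding: C1, y ≥ 0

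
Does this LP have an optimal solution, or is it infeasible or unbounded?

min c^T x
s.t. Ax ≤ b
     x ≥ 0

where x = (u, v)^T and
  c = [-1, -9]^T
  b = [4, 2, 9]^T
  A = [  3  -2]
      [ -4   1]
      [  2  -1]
Feasible point: (0, 0) satisfies every constraint, so the LP is feasible.
Direction d = (1, 4): for each constraint row a, a·d ≤ 0 —
  (3)(1) + (-2)(4) = -5 ≤ 0
  (-4)(1) + (1)(4) = 0 ≤ 0
  (2)(1) + (-1)(4) = -2 ≤ 0
and d ≥ 0, so (0, 0) + t·d stays feasible for every t ≥ 0. Along this ray z = -u - 9v changes by -37 per unit t, so z → −∞.

Unbounded: there is a feasible ray along which z → −∞.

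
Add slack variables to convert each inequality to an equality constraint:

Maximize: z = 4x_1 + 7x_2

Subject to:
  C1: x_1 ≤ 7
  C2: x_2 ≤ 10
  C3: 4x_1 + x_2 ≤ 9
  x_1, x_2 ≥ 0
max z = 4x_1 + 7x_2

s.t.
  x_1 + s1 = 7
  x_2 + s2 = 10
  4x_1 + x_2 + s3 = 9
  x_1, x_2, s1, s2, s3 ≥ 0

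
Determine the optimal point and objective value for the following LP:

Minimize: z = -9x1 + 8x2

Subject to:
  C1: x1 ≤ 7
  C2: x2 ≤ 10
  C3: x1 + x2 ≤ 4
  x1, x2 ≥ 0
Each vertex is the intersection of two constraint boundaries that also satisfies all remaining constraints:
  x1 = 0 and x2 = 0 → (0, 0)
  x1 + x2 = 4 and x2 = 0 → (4, 0)
  x1 + x2 = 4 and x1 = 0 → (0, 4)

Evaluating z = -9x1 + 8x2 at each vertex:
  (0, 0): z = 0
  (4, 0): z = -36
  (0, 4): z = 32

The minimum is at (4, 0) with z = -36.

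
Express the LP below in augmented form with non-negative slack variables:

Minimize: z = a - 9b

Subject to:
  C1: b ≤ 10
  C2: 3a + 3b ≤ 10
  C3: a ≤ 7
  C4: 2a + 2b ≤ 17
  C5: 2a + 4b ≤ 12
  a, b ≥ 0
min z = a - 9b

s.t.
  b + s1 = 10
  3a + 3b + s2 = 10
  a + s3 = 7
  2a + 2b + s4 = 17
  2a + 4b + s5 = 12
  a, b, s1, s2, s3, s4, s5 ≥ 0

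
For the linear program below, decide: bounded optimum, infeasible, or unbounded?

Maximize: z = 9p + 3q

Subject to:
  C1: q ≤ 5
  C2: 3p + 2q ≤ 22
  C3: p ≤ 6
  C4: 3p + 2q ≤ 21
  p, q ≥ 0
The point (6, 1.5) satisfies every constraint, so the LP is feasible; the constraints give p ≤ 6 and q ≤ 5, which with p, q ≥ 0 keep the feasible region inside a bounded box. A feasible, bounded LP attains a finite optimum at a vertex.

Evaluating z = 9p + 3q at each vertex:
  (0, 0): z = 0
  (6, 0): z = 54
  (6, 1.5): z = 58.5
  (3.667, 5): z = 48
  (0, 5): z = 15

Feasible with finite optimum z* = 58.5 at (6, 1.5).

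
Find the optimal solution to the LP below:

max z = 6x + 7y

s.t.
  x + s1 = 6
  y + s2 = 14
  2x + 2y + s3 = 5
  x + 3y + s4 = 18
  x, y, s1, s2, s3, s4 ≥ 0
Each vertex is the intersection of two constraint boundaries that also satisfies all remaining constraints:
  x = 0 and y = 0 → (0, 0)
  2x + 2y = 5 and y = 0 → (2.5, 0)
  2x + 2y = 5 and x = 0 → (0, 2.5)

Evaluating z = 6x + 7y at each vertex:
  (0, 0): z = 0
  (2.5, 0): z = 15
  (0, 2.5): z = 17.5

The maximum is at (0, 2.5) with z = 17.5.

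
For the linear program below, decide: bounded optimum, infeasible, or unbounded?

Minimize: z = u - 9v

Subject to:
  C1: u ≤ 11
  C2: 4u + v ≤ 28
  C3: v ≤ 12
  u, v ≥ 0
The point (0, 12) satisfies every constraint, so the LP is feasible; the constraints give u ≤ 11 and v ≤ 12, which with u, v ≥ 0 keep the feasible region inside a bounded box. A feasible, bounded LP attains a finite optimum at a vertex.

Bounded optimum: z* = -108 at (0, 12).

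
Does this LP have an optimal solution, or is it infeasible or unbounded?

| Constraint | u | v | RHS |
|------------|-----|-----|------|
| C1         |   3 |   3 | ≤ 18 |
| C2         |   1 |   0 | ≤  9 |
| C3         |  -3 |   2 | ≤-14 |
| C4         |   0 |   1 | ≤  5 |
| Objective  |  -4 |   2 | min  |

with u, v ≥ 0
The point (6, 0) satisfies every constraint, so the LP is feasible; the constraints give u ≤ 9 and v ≤ 5, which with u, v ≥ 0 keep the feasible region inside a bounded box. A feasible, bounded LP attains a finite optimum at a vertex.

Evaluating z = -4u + 2v at each vertex:
  (4.667, 0): z = -18.67
  (6, 0): z = -24
  (5.2, 0.8): z = -19.2

Feasible with finite optimum z* = -24 at (6, 0).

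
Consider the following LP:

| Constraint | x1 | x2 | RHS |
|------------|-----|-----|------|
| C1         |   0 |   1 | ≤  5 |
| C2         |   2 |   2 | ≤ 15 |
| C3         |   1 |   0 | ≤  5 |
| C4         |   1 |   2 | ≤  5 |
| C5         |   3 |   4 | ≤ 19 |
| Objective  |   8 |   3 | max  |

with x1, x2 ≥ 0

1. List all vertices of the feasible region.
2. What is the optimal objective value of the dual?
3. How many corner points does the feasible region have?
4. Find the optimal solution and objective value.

1. (0, 0), (5, 0), (0, 2.5)
2. 40 (by strong duality, equal to the primal optimum)
3. 3
4. x1 = 5, x2 = 0, z = 40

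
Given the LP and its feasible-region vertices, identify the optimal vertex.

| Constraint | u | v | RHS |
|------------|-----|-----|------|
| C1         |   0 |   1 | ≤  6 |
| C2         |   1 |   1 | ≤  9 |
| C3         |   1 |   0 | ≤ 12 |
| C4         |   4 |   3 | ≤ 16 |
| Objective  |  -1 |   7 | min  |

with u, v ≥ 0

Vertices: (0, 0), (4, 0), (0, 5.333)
(4, 0) with z = -4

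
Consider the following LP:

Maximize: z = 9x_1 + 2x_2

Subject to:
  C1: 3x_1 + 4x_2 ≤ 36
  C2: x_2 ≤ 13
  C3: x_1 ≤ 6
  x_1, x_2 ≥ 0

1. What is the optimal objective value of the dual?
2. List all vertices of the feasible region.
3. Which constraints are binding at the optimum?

1. 63 (by strong duality, equal to the primal optimum)
2. (0, 0), (6, 0), (6, 4.5), (0, 9)
3. C1, C3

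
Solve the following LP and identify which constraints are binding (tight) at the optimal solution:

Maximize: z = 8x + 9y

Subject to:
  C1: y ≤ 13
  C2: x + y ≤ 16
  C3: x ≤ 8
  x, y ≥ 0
Optimal: x = 3, y = 13
Slack at optimum:
  C1: slack = 0 (binding)
  C2: slack = 0 (binding)
  C3: slack = 5
  x ≥ 0: x = 3
  y ≥ 0: y = 13
Binding constraints: C1, C2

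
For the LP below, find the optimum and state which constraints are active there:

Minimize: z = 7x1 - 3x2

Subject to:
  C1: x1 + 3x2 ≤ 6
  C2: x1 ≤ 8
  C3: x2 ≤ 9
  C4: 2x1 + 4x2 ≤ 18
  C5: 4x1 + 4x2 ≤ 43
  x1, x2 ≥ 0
Optimal: x1 = 0, x2 = 2
Slack at optimum:
  C1: slack = 0 (binding)
  C2: slack = 8
  C3: slack = 7
  C4: slack = 10
  C5: slack = 35
  x1 ≥ 0: x1 = 0 (binding)
  x2 ≥ 0: x2 = 2
Binding constraints: C1, x1 ≥ 0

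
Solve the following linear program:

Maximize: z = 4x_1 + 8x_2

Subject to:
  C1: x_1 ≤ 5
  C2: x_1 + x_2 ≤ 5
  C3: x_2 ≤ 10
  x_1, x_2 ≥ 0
x_1 = 0, x_2 = 5, z = 40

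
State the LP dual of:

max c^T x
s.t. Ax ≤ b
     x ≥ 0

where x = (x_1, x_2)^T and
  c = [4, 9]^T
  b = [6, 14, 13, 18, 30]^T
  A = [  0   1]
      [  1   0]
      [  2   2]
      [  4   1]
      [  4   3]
Minimize: z = 6y1 + 14y2 + 13y3 + 18y4 + 30y5

Subject to:
  C1: -y2 - 2y3 - 4y4 - 4y5 ≤ -4
  C2: -y1 - 2y3 - y4 - 3y5 ≤ -9
  y1, y2, y3, y4, y5 ≥ 0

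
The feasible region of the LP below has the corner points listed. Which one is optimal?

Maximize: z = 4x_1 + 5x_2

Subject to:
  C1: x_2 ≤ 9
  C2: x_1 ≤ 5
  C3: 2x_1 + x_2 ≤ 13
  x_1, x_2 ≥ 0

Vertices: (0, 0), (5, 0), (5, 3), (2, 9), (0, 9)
(2, 9) with z = 53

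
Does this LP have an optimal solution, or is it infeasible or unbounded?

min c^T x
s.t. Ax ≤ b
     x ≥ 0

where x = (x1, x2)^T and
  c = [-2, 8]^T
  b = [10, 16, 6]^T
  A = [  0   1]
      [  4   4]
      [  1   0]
The point (4, 0) satisfies every constraint, so the LP is feasible; the constraints give x1 ≤ 6 and x2 ≤ 10, which with x1, x2 ≥ 0 keep the feasible region inside a bounded box. A feasible, bounded LP attains a finite optimum at a vertex.

The LP has an optimal solution: (4, 0) with z = -8.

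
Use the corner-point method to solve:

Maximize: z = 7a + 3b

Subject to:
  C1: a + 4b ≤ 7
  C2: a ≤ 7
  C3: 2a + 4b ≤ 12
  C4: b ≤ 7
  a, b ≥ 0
Each vertex is the intersection of two constraint boundaries that also satisfies all remaining constraints:
  a = 0 and b = 0 → (0, 0)
  2a + 4b = 12 and b = 0 → (6, 0)
  a + 4b = 7 and 2a + 4b = 12 → (5, 0.5)
  a + 4b = 7 and a = 0 → (0, 1.75)

Evaluating z = 7a + 3b at each vertex:
  (0, 0): z = 0
  (6, 0): z = 42
  (5, 0.5): z = 36.5
  (0, 1.75): z = 5.25

The maximum is at (6, 0) with z = 42.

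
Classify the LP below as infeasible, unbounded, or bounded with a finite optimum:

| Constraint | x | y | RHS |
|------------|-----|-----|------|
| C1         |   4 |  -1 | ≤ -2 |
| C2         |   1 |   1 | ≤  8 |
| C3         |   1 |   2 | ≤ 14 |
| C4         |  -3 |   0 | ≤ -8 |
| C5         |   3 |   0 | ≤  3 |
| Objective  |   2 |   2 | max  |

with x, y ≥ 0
C5 requires 3x ≤ 3, while C4 (-3x ≤ -8) is equivalent to 3x ≥ 8. Together they would need 8 ≤ 3x ≤ 3, which is impossible since 8 > 3. No point satisfies all constraints.

The feasible region is empty; the LP is infeasible.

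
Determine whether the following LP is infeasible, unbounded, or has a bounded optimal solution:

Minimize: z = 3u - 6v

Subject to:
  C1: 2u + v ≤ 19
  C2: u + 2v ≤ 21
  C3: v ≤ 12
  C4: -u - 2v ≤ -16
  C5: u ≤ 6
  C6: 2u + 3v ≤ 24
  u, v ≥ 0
The point (0, 8) satisfies every constraint, so the LP is feasible; the constraints give u ≤ 6 and v ≤ 12, which with u, v ≥ 0 keep the feasible region inside a bounded box. A feasible, bounded LP attains a finite optimum at a vertex.

Evaluating z = 3u - 6v at each vertex:
  (0, 8): z = -48

Bounded optimum: z* = -48 at (0, 8).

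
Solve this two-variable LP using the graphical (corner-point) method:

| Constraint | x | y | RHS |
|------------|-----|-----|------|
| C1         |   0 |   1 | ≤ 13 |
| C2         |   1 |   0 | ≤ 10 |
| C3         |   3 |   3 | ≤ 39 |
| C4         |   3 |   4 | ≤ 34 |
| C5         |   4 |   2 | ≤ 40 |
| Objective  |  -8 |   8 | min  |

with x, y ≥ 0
x = 10, y = 0, z = -80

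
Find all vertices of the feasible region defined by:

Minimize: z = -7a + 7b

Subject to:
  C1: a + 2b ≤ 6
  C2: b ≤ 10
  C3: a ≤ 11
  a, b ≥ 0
Each vertex is the intersection of two constraint boundaries that also satisfies all remaining constraints:
  a = 0 and b = 0 → (0, 0)
  a + 2b = 6 and b = 0 → (6, 0)
  a + 2b = 6 and a = 0 → (0, 3)

Vertices: (0, 0), (6, 0), (0, 3)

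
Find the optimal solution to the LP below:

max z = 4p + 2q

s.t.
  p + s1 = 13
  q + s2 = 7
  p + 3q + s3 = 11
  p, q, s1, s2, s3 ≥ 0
p = 11, q = 0, z = 44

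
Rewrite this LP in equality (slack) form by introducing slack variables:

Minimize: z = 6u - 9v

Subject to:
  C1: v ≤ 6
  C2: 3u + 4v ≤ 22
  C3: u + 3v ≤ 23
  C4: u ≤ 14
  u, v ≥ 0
min z = 6u - 9v

s.t.
  v + s1 = 6
  3u + 4v + s2 = 22
  u + 3v + s3 = 23
  u + s4 = 14
  u, v, s1, s2, s3, s4 ≥ 0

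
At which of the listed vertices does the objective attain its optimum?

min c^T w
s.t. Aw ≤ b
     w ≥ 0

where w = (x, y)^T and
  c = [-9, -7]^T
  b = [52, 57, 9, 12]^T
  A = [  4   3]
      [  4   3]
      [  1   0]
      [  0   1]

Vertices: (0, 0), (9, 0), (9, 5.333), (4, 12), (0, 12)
(4, 12) with z = -120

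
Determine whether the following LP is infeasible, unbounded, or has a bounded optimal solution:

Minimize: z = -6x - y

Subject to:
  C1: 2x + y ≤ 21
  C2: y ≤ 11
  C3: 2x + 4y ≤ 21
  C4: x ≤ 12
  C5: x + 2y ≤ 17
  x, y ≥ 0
The point (10.5, 0) satisfies every constraint, so the LP is feasible; the constraints give x ≤ 12 and y ≤ 11, which with x, y ≥ 0 keep the feasible region inside a bounded box. A feasible, bounded LP attains a finite optimum at a vertex.

The LP has an optimal solution: (10.5, 0) with z = -63.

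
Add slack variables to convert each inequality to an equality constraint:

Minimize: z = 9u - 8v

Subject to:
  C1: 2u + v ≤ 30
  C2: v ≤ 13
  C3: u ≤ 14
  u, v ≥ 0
min z = 9u - 8v

s.t.
  2u + v + s1 = 30
  v + s2 = 13
  u + s3 = 14
  u, v, s1, s2, s3 ≥ 0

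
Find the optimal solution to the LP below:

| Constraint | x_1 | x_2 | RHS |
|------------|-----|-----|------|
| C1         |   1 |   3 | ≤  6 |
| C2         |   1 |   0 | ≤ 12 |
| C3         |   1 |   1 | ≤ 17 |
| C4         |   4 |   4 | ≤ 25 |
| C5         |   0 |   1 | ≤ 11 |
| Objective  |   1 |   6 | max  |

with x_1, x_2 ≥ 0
x_1 = 0, x_2 = 2, z = 12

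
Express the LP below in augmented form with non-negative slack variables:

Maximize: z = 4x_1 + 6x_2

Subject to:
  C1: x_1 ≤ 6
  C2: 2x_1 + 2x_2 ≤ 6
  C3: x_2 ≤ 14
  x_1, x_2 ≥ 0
max z = 4x_1 + 6x_2

s.t.
  x_1 + s1 = 6
  2x_1 + 2x_2 + s2 = 6
  x_2 + s3 = 14
  x_1, x_2, s1, s2, s3 ≥ 0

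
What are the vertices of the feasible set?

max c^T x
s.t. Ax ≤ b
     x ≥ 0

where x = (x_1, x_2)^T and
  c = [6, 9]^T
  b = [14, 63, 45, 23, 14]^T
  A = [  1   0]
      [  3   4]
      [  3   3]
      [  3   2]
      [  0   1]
Each vertex is the intersection of two constraint boundaries that also satisfies all remaining constraints:
  x_1 = 0 and x_2 = 0 → (0, 0)
  3x_1 + 2x_2 = 23 and x_2 = 0 → (7.667, 0)
  3x_1 + 2x_2 = 23 and x_1 = 0 → (0, 11.5)

Vertices: (0, 0), (7.667, 0), (0, 11.5)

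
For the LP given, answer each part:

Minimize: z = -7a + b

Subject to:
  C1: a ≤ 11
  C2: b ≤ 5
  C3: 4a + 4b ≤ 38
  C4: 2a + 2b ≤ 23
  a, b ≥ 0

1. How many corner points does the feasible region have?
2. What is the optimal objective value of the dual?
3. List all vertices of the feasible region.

1. 4
2. -66.5 (by strong duality, equal to the primal optimum)
3. (0, 0), (9.5, 0), (4.5, 5), (0, 5)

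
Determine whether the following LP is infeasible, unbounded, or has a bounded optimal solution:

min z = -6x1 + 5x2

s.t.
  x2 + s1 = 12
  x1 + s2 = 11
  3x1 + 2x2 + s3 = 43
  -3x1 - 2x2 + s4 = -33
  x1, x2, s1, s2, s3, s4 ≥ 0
The point (11, 0) satisfies every constraint, so the LP is feasible; the constraints give x1 ≤ 11 and x2 ≤ 12, which with x1, x2 ≥ 0 keep the feasible region inside a bounded box. A feasible, bounded LP attains a finite optimum at a vertex.

Feasible with finite optimum z* = -66 at (11, 0).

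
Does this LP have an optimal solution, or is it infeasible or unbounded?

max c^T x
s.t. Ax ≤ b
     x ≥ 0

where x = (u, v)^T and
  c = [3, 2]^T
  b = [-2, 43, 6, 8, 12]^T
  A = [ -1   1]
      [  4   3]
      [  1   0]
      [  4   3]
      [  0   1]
The point (2, 0) satisfies every constraint, so the LP is feasible; the constraints give u ≤ 6 and v ≤ 12, which with u, v ≥ 0 keep the feasible region inside a bounded box. A feasible, bounded LP attains a finite optimum at a vertex.

Evaluating z = 3u + 2v at each vertex:
  (2, 0): z = 6

Bounded optimum: z* = 6 at (2, 0).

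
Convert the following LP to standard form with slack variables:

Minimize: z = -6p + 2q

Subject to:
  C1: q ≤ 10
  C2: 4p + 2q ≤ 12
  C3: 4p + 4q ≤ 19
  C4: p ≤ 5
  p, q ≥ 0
min z = -6p + 2q

s.t.
  q + s1 = 10
  4p + 2q + s2 = 12
  4p + 4q + s3 = 19
  p + s4 = 5
  p, q, s1, s2, s3, s4 ≥ 0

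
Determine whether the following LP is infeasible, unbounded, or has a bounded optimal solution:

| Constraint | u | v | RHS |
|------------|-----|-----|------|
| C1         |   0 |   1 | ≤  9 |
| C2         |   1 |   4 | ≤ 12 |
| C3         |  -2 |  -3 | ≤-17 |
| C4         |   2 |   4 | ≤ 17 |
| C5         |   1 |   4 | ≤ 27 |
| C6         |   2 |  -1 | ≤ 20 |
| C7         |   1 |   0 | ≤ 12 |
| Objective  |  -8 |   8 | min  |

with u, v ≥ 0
The point (8.5, 0) satisfies every constraint, so the LP is feasible; the constraints give u ≤ 12 and v ≤ 9, which with u, v ≥ 0 keep the feasible region inside a bounded box. A feasible, bounded LP attains a finite optimum at a vertex.

Evaluating z = -8u + 8v at each vertex:
  (8.5, 0): z = -68

The LP has an optimal solution: (8.5, 0) with z = -68.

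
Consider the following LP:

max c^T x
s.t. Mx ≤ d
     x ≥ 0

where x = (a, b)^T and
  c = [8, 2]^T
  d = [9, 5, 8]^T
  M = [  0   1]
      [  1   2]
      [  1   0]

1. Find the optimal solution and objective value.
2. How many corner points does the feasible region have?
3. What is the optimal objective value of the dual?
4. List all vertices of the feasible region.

1. a = 5, b = 0, z = 40
2. 3
3. 40 (by strong duality, equal to the primal optimum)
4. (0, 0), (5, 0), (0, 2.5)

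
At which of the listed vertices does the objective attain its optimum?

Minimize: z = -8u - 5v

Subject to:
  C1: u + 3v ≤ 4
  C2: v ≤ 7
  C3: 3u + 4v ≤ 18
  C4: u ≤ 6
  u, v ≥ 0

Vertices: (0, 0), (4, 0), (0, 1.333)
Evaluating z = -8u - 5v at each vertex:
  (0, 0): z = 0
  (4, 0): z = -32
  (0, 1.333): z = -6.667

The smallest value is z = -32, attained at (4, 0).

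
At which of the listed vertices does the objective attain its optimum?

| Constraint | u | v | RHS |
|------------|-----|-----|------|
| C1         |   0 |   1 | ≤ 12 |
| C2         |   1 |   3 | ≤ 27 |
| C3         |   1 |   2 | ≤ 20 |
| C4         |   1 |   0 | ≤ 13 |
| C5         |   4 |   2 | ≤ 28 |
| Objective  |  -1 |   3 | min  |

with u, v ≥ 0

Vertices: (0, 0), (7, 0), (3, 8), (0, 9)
(7, 0) with z = -7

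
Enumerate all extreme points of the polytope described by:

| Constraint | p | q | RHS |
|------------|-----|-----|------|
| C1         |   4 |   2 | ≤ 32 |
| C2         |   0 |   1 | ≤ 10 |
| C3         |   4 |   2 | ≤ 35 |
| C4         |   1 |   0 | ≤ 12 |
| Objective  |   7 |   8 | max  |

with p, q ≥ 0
Each vertex is the intersection of two constraint boundaries that also satisfies all remaining constraints:
  p = 0 and q = 0 → (0, 0)
  4p + 2q = 32 and q = 0 → (8, 0)
  4p + 2q = 32 and q = 10 → (3, 10)
  q = 10 and p = 0 → (0, 10)

Vertices: (0, 0), (8, 0), (3, 10), (0, 10)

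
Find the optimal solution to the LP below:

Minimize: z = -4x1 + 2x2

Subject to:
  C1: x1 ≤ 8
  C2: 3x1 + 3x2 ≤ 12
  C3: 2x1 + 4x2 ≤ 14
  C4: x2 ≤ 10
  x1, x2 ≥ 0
Each vertex is the intersection of two constraint boundaries that also satisfies all remaining constraints:
  x1 = 0 and x2 = 0 → (0, 0)
  3x1 + 3x2 = 12 and x2 = 0 → (4, 0)
  3x1 + 3x2 = 12 and 2x1 + 4x2 = 14 → (1, 3)
  2x1 + 4x2 = 14 and x1 = 0 → (0, 3.5)

Evaluating z = -4x1 + 2x2 at each vertex:
  (0, 0): z = 0
  (4, 0): z = -16
  (1, 3): z = 2
  (0, 3.5): z = 7

The minimum is at (4, 0) with z = -16.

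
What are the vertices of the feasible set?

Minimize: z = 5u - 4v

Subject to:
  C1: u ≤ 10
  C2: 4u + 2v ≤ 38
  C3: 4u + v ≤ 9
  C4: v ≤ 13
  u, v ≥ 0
Each vertex is the intersection of two constraint boundaries that also satisfies all remaining constraints:
  u = 0 and v = 0 → (0, 0)
  4u + v = 9 and v = 0 → (2.25, 0)
  4u + v = 9 and u = 0 → (0, 9)

Vertices: (0, 0), (2.25, 0), (0, 9)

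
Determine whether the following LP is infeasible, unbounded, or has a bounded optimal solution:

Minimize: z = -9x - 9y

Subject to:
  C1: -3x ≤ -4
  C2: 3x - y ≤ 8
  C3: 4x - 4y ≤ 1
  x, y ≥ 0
Feasible point: (2, 2) satisfies every constraint, so the LP is feasible.
Direction d = (0, 1): for each constraint row a, a·d ≤ 0 —
  (-3)(0) + (0)(1) = 0 ≤ 0
  (3)(0) + (-1)(1) = -1 ≤ 0
  (4)(0) + (-4)(1) = -4 ≤ 0
and d ≥ 0, so (2, 2) + t·d stays feasible for every t ≥ 0. Along this ray z = -9x - 9y changes by -9 per unit t, so z → −∞.

Unbounded — the objective can decrease without bound over the feasible region.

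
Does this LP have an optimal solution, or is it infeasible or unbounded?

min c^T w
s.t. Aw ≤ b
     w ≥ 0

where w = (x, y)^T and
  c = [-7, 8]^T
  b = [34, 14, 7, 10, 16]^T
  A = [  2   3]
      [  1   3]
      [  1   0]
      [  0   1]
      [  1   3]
The point (7, 0) satisfies every constraint, so the LP is feasible; the constraints give x ≤ 7 and y ≤ 10, which with x, y ≥ 0 keep the feasible region inside a bounded box. A feasible, bounded LP attains a finite optimum at a vertex.

Evaluating z = -7x + 8y at each vertex:
  (0, 0): z = 0
  (7, 0): z = -49
  (7, 2.333): z = -30.33
  (0, 4.667): z = 37.33

Bounded optimum: z* = -49 at (7, 0).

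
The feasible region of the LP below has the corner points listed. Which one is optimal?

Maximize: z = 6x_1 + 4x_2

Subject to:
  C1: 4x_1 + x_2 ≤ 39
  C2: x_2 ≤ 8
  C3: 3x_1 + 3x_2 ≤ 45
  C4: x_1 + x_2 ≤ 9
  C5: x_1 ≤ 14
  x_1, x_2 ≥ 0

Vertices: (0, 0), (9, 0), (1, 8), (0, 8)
Evaluating z = 6x_1 + 4x_2 at each vertex:
  (0, 0): z = 0
  (9, 0): z = 54
  (1, 8): z = 38
  (0, 8): z = 32

The largest value is z = 54, attained at (9, 0).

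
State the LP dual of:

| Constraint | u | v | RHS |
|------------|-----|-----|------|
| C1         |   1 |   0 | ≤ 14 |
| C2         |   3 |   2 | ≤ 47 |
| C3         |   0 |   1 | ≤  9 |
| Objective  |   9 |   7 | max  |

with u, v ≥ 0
Minimize: z = 14y1 + 47y2 + 9y3

Subject to:
  C1: -y1 - 3y2 ≤ -9
  C2: -2y2 - y3 ≤ -7
  y1, y2, y3 ≥ 0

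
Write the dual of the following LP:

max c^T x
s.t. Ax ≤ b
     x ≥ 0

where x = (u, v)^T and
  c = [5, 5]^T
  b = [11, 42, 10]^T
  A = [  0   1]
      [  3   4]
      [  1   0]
Minimize: z = 11y1 + 42y2 + 10y3

Subject to:
  C1: -3y2 - y3 ≤ -5
  C2: -y1 - 4y2 ≤ -5
  y1, y2, y3 ≥ 0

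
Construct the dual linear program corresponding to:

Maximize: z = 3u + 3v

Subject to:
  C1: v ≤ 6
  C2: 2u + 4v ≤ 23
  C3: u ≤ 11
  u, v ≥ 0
Minimize: z = 6y1 + 23y2 + 11y3

Subject to:
  C1: -2y2 - y3 ≤ -3
  C2: -y1 - 4y2 ≤ -3
  y1, y2, y3 ≥ 0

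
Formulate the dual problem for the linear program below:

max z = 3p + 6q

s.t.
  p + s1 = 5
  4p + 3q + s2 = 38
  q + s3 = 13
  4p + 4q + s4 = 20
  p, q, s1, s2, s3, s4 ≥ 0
Minimize: z = 5y1 + 38y2 + 13y3 + 20y4

Subject to:
  C1: -y1 - 4y2 - 4y4 ≤ -3
  C2: -3y2 - y3 - 4y4 ≤ -6
  y1, y2, y3, y4 ≥ 0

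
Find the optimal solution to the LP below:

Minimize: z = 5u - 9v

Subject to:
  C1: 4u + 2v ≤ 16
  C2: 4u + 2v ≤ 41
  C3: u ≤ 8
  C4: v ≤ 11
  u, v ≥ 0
u = 0, v = 8, z = -72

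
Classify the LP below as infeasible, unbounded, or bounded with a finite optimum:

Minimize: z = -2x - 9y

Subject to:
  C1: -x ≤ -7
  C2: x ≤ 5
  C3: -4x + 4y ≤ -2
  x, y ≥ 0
C2 requires x ≤ 5, while C1 (-x ≤ -7) is equivalent to x ≥ 7. Together they would need 7 ≤ x ≤ 5, which is impossible since 7 > 5. No point satisfies all constraints.

Infeasible: no point satisfies all constraints simultaneously.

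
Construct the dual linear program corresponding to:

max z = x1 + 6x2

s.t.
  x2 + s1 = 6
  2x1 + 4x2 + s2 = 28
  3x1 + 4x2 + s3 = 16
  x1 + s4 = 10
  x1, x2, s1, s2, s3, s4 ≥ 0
Minimize: z = 6y1 + 28y2 + 16y3 + 10y4

Subject to:
  C1: -2y2 - 3y3 - y4 ≤ -1
  C2: -y1 - 4y2 - 4y3 ≤ -6
  y1, y2, y3, y4 ≥ 0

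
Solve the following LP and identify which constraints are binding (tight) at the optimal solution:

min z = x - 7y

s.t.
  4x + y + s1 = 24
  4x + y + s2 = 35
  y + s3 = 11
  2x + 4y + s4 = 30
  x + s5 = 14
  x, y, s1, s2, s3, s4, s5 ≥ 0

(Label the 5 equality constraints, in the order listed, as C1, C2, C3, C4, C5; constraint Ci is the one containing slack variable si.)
Optimal: x = 0, y = 7.5
Binding: C4, x ≥ 0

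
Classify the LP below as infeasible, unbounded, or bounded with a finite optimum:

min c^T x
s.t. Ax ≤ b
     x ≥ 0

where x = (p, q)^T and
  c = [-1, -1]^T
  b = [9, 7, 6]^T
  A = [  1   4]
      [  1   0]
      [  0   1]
The point (7, 0.5) satisfies every constraint, so the LP is feasible; the constraints give p ≤ 7 and q ≤ 6, which with p, q ≥ 0 keep the feasible region inside a bounded box. A feasible, bounded LP attains a finite optimum at a vertex.

The LP has an optimal solution: (7, 0.5) with z = -7.5.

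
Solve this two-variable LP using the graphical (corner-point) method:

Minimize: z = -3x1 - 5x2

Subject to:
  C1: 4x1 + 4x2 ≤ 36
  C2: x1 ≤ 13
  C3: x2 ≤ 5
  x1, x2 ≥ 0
x1 = 4, x2 = 5, z = -37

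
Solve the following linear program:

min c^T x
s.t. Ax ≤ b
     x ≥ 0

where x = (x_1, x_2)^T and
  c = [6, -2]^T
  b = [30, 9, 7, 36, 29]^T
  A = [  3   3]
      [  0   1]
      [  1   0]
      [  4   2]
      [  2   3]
Each vertex is the intersection of two constraint boundaries that also satisfies all remaining constraints:
  x_1 = 0 and x_2 = 0 → (0, 0)
  x_1 = 7 and x_2 = 0 → (7, 0)
  3x_1 + 3x_2 = 30 and x_1 = 7 → (7, 3)
  3x_1 + 3x_2 = 30 and x_2 = 9 → (1, 9)
  x_2 = 9 and x_1 = 0 → (0, 9)

Evaluating z = 6x_1 - 2x_2 at each vertex:
  (0, 0): z = 0
  (7, 0): z = 42
  (7, 3): z = 36
  (1, 9): z = -12
  (0, 9): z = -18

The minimum is at (0, 9) with z = -18.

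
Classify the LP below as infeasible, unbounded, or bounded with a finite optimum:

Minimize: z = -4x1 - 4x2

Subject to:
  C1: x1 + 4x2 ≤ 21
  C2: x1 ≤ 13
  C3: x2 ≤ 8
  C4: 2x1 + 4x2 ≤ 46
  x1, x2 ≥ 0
The point (13, 2) satisfies every constraint, so the LP is feasible; the constraints give x1 ≤ 13 and x2 ≤ 8, which with x1, x2 ≥ 0 keep the feasible region inside a bounded box. A feasible, bounded LP attains a finite optimum at a vertex.

Bounded optimum: z* = -60 at (13, 2).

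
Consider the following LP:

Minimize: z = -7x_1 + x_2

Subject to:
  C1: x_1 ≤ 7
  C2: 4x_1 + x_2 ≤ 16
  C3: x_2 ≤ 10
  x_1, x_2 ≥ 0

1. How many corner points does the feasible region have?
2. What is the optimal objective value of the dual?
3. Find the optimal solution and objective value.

1. 4
2. -28 (by strong duality, equal to the primal optimum)
3. x_1 = 4, x_2 = 0, z = -28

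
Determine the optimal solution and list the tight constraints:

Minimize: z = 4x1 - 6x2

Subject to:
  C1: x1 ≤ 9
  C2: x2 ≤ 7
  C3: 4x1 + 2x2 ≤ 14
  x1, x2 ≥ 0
Optimal: x1 = 0, x2 = 7
Slack at optimum:
  C1: slack = 9
  C2: slack = 0 (binding)
  C3: slack = 0 (binding)
  x1 ≥ 0: x1 = 0 (binding)
  x2 ≥ 0: x2 = 7
Binding constraints: C2, C3, x1 ≥ 0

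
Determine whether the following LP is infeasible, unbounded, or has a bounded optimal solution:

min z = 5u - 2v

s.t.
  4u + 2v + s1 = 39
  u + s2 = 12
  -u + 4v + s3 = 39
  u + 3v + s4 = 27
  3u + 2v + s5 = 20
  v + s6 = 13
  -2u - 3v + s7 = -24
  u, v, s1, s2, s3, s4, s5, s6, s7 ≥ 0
The point (0, 9) satisfies every constraint, so the LP is feasible; the constraints give u ≤ 12 and v ≤ 13, which with u, v ≥ 0 keep the feasible region inside a bounded box. A feasible, bounded LP attains a finite optimum at a vertex.

Evaluating z = 5u - 2v at each vertex:
  (0, 8): z = -16
  (2.4, 6.4): z = -0.8
  (0.8571, 8.714): z = -13.14
  (0, 9): z = -18

Bounded optimum: z* = -18 at (0, 9).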